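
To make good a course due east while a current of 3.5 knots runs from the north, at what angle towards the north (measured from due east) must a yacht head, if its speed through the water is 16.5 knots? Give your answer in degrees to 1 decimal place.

12.2°

The current pushes perpendicular to the desired track; the heading must have a component into the current equal to 3.5 knots: 16.5 sin θ = 3.5.
sin θ = 0.2121, so θ = 12.247°.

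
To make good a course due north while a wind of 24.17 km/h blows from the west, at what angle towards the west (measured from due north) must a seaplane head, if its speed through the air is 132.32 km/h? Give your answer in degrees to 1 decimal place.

The wind pushes perpendicular to the desired track; the heading must have a component into the wind equal to 24.17 km/h: 132.32 sin θ = 24.17.
sin θ = 0.1827, so θ = 10.525°.

10.5°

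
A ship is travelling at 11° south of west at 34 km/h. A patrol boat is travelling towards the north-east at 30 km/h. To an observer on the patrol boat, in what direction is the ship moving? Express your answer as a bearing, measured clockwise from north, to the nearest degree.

243°

Taking east as x and north as y: ship velocity = (-33.375, -6.488) km/h; patrol boat velocity = (21.213, 21.213) km/h.
Velocity of ship relative to patrol boat = (-33.375, -6.488) − (21.213, 21.213) = (-54.589, -27.701) km/h.
Bearing = atan2(-54.59, -27.70) = 243.09° clockwise from north.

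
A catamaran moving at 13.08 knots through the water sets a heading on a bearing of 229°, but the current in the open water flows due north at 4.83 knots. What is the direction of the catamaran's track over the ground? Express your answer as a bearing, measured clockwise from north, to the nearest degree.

249°

Taking east as x and north as y: velocity relative to the water = (-9.872, -8.581) knots; the water relative to ground = (0.000, 4.830) knots.
Velocity relative to ground = (-9.872, -8.581) + (0.000, 4.830) = (-9.872, -3.751) knots.
Bearing = atan2(-9.87, -3.75) = 249.19° clockwise from north.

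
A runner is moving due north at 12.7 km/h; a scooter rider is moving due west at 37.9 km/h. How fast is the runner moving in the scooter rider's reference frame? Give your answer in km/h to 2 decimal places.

39.97 km/h

Taking east as x and north as y: runner velocity = (0.000, 12.700) km/h; scooter rider velocity = (-37.900, 0.000) km/h.
Velocity of runner relative to scooter rider = (0.000, 12.700) − (-37.900, 0.000) = (37.900, 12.700) km/h.
Magnitude = |(37.900, 12.700)| = 39.971 km/h.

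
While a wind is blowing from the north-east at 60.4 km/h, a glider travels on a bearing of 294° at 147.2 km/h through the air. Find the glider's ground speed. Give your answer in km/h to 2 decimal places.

Taking east as x and north as y: velocity relative to the air = (-134.474, 59.872) km/h; the air relative to ground = (-42.709, -42.709) km/h.
Velocity relative to ground = (-134.474, 59.872) + (-42.709, -42.709) = (-177.183, 17.162) km/h.
Speed = |(-177.183, 17.162)| = 178.012 km/h.

178.01 km/h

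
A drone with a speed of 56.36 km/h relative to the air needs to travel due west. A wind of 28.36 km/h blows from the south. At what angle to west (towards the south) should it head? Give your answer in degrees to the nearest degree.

30°

The wind pushes perpendicular to the desired track; the heading must have a component into the wind equal to 28.36 km/h: 56.36 sin θ = 28.36.
sin θ = 0.5032, so θ = 30.212°.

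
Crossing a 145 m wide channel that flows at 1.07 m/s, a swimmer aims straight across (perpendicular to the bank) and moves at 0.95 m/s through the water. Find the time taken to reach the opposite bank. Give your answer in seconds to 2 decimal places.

152.63 s

The component of the swimmer's velocity perpendicular to the bank is 0.95 m/s.
Only the cross-stream component determines the crossing time; the current contributes nothing perpendicular to the bank.
Time = 145 / 0.950 = 152.632 s.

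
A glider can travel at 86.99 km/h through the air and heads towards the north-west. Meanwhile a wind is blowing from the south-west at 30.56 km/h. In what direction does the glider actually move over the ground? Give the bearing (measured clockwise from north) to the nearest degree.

Taking east as x and north as y: velocity relative to the air = (-61.511, 61.511) km/h; the air relative to ground = (21.609, 21.609) km/h.
Velocity relative to ground = (-61.511, 61.511) + (21.609, 21.609) = (-39.902, 83.120) km/h.
Bearing = atan2(-39.90, 83.12) = 334.36° clockwise from north.

334°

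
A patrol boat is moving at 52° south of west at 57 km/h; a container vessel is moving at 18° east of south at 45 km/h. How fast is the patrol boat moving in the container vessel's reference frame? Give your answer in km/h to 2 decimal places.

Taking east as x and north as y: patrol boat velocity = (-35.093, -44.917) km/h; container vessel velocity = (13.906, -42.798) km/h.
Velocity of patrol boat relative to container vessel = (-35.093, -44.917) − (13.906, -42.798) = (-48.998, -2.119) km/h.
Magnitude = |(-48.998, -2.119)| = 49.044 km/h.

49.04 km/h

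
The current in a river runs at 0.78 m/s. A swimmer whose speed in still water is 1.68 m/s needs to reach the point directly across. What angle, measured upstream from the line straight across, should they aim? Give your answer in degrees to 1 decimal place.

27.7°

To cancel the current, the upstream component of the swimmer's velocity must equal the flow: 1.68 sin θ = 0.78.
sin θ = 0.78 / 1.68 = 0.4643.
θ = arcsin(0.4643) = 27.664°.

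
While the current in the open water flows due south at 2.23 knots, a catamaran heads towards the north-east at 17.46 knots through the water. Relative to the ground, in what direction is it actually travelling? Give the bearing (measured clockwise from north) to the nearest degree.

Taking east as x and north as y: velocity relative to the water = (12.346, 12.346) knots; the water relative to ground = (0.000, -2.230) knots.
Velocity relative to ground = (12.346, 12.346) + (0.000, -2.230) = (12.346, 10.116) knots.
Bearing = atan2(12.35, 10.12) = 50.67° clockwise from north.

051°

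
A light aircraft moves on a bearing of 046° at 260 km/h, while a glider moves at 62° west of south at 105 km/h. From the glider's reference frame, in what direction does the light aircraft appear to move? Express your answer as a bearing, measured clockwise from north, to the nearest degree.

051°

Taking east as x and north as y: light aircraft velocity = (187.028, 180.611) km/h; glider velocity = (-92.709, -49.295) km/h.
Velocity of light aircraft relative to glider = (187.028, 180.611) − (-92.709, -49.295) = (279.738, 229.906) km/h.
Bearing = atan2(279.74, 229.91) = 50.58° clockwise from north.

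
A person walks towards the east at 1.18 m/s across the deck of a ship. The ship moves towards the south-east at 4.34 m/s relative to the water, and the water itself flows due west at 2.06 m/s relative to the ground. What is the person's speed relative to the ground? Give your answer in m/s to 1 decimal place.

In east/north components (m/s): person relative to ship = (1.180, 0.000); ship relative to water = (3.069, -3.069); water relative to ground = (-2.060, 0.000).
Sum = (2.189, -3.069) m/s.
Speed = |(2.189, -3.069)| = 3.769 m/s.

3.8 m/s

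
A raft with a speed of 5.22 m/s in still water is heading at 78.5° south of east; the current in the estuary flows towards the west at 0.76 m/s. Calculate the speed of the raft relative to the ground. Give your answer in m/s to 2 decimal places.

5.12 m/s

Taking east as x and north as y: velocity relative to the water = (1.041, -5.115) m/s; the water relative to ground = (-0.760, 0.000) m/s.
Velocity relative to ground = (1.041, -5.115) + (-0.760, 0.000) = (0.281, -5.115) m/s.
Speed = |(0.281, -5.115)| = 5.123 m/s.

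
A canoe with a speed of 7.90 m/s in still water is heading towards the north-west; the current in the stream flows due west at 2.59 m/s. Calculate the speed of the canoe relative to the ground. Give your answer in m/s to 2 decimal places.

Taking east as x and north as y: velocity relative to the water = (-5.586, 5.586) m/s; the water relative to ground = (-2.590, 0.000) m/s.
Velocity relative to ground = (-5.586, 5.586) + (-2.590, 0.000) = (-8.176, 5.586) m/s.
Speed = |(-8.176, 5.586)| = 9.902 m/s.

9.90 m/s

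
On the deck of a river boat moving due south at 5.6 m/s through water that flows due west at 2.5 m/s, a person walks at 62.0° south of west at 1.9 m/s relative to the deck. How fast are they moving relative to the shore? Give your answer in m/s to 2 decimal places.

In east/north components (m/s): person relative to river boat = (-0.892, -1.678); river boat relative to water = (0.000, -5.600); water relative to ground = (-2.500, 0.000).
Sum = (-3.392, -7.278) m/s.
Speed = |(-3.392, -7.278)| = 8.029 m/s.

8.03 m/s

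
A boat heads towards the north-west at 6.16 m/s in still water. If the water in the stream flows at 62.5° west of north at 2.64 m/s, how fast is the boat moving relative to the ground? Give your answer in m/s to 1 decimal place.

Taking east as x and north as y: velocity relative to the water = (-4.356, 4.356) m/s; the water relative to ground = (-2.342, 1.219) m/s.
Velocity relative to ground = (-4.356, 4.356) + (-2.342, 1.219) = (-6.697, 5.575) m/s.
Speed = |(-6.697, 5.575)| = 8.714 m/s.

8.7 m/s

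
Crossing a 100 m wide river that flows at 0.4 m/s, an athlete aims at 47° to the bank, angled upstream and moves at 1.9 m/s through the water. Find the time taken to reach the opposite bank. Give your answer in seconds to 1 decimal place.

The component of the athlete's velocity perpendicular to the bank is 1.9 × sin 47° = 1.390 m/s.
The current is parallel to the bank, so it does not affect the crossing time.
Time = 100 / 1.390 = 71.965 s.

72.0 s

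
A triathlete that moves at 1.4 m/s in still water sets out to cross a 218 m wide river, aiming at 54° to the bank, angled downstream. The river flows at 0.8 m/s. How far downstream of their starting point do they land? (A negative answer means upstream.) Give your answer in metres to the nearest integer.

312 m

Perpendicular speed = 1.133 m/s; crossing time = 218 / 1.133 = 192.473 s.
Net downstream speed = 1.623 m/s.
Drift = 1.623 × 192.473 = 312.365 m (downstream).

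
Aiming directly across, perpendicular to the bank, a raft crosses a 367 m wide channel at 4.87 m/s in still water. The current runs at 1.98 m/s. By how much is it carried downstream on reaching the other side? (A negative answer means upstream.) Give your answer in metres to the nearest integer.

Perpendicular speed = 4.870 m/s; crossing time = 367 / 4.870 = 75.359 s.
Net downstream speed = 1.980 m/s.
Drift = 1.980 × 75.359 = 149.211 m (downstream).

149 m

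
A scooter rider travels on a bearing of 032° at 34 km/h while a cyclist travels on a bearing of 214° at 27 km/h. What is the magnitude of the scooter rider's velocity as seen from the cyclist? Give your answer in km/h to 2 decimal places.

Taking east as x and north as y: scooter rider velocity = (18.017, 28.834) km/h; cyclist velocity = (-15.098, -22.384) km/h.
Velocity of scooter rider relative to cyclist = (18.017, 28.834) − (-15.098, -22.384) = (33.115, 51.218) km/h.
Magnitude = |(33.115, 51.218)| = 60.991 km/h.

60.99 km/h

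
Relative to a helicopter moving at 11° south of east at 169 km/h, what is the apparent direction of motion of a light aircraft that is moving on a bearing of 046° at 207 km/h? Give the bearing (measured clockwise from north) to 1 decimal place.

Taking east as x and north as y: light aircraft velocity = (148.903, 143.794) km/h; helicopter velocity = (165.895, -32.247) km/h.
Velocity of light aircraft relative to helicopter = (148.903, 143.794) − (165.895, -32.247) = (-16.992, 176.041) km/h.
Bearing = atan2(-16.99, 176.04) = 354.49° clockwise from north.

354.5°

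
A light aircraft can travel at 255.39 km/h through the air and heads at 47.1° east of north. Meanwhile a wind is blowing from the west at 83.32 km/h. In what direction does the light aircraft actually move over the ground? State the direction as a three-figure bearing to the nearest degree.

057°

Taking east as x and north as y: velocity relative to the air = (187.084, 173.849) km/h; the air relative to ground = (83.320, 0.000) km/h.
Velocity relative to ground = (187.084, 173.849) + (83.320, 0.000) = (270.404, 173.849) km/h.
Bearing = atan2(270.40, 173.85) = 57.26° clockwise from north.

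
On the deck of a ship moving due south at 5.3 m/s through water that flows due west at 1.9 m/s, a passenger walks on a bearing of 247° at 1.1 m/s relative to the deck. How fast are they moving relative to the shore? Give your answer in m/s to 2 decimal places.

6.43 m/s

In east/north components (m/s): passenger relative to ship = (-1.013, -0.430); ship relative to water = (0.000, -5.300); water relative to ground = (-1.900, 0.000).
Sum = (-2.913, -5.730) m/s.
Speed = |(-2.913, -5.730)| = 6.428 m/s.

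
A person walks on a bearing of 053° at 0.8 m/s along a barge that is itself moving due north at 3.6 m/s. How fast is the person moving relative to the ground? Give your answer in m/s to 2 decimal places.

4.13 m/s

Taking east as x and north as y: barge velocity = (0.000, 3.600) m/s; person velocity relative to barge = (0.639, 0.481) m/s.
Velocity relative to ground = (0.000, 3.600) + (0.639, 0.481) = (0.639, 4.081) m/s.
Speed = |(0.639, 4.081)| = 4.131 m/s.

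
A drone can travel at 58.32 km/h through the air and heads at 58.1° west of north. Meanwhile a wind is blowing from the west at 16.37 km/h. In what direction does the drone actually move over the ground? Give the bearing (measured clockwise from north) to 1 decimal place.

Taking east as x and north as y: velocity relative to the air = (-49.512, 30.819) km/h; the air relative to ground = (16.370, 0.000) km/h.
Velocity relative to ground = (-49.512, 30.819) + (16.370, 0.000) = (-33.142, 30.819) km/h.
Bearing = atan2(-33.14, 30.82) = 312.92° clockwise from north.

312.9°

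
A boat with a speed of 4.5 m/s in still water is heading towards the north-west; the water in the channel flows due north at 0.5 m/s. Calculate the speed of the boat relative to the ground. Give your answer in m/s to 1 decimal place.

Taking east as x and north as y: velocity relative to the water = (-3.182, 3.182) m/s; the water relative to ground = (0.000, 0.500) m/s.
Velocity relative to ground = (-3.182, 3.182) + (0.000, 0.500) = (-3.182, 3.682) m/s.
Speed = |(-3.182, 3.682)| = 4.866 m/s.

4.9 m/s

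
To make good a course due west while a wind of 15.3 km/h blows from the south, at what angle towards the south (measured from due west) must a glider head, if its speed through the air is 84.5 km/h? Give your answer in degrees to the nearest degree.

The wind pushes perpendicular to the desired track; the heading must have a component into the wind equal to 15.3 km/h: 84.5 sin θ = 15.3.
sin θ = 0.1811, so θ = 10.432°.

10°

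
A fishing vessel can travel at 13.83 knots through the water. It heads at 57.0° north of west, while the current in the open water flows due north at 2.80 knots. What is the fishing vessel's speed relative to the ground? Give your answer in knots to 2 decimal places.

Taking east as x and north as y: velocity relative to the water = (-7.532, 11.599) knots; the water relative to ground = (0.000, 2.800) knots.
Velocity relative to ground = (-7.532, 11.599) + (0.000, 2.800) = (-7.532, 14.399) knots.
Speed = |(-7.532, 14.399)| = 16.250 knots.

16.25 knots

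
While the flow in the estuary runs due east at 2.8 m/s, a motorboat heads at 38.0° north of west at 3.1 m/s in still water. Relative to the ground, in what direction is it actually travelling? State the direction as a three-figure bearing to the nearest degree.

011°

Taking east as x and north as y: velocity relative to the water = (-2.443, 1.909) m/s; the water relative to ground = (2.800, 0.000) m/s.
Velocity relative to ground = (-2.443, 1.909) + (2.800, 0.000) = (0.357, 1.909) m/s.
Bearing = atan2(0.36, 1.91) = 10.60° clockwise from north.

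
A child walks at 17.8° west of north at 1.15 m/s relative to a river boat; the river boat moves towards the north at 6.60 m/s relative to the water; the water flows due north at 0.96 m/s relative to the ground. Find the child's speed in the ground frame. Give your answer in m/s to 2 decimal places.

In east/north components (m/s): child relative to river boat = (-0.352, 1.095); river boat relative to water = (0.000, 6.600); water relative to ground = (0.000, 0.960).
Sum = (-0.352, 8.655) m/s.
Speed = |(-0.352, 8.655)| = 8.662 m/s.

8.66 m/s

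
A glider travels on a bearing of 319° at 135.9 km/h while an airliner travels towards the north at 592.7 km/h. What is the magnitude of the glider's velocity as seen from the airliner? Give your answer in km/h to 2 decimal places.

498.18 km/h

Taking east as x and north as y: glider velocity = (-89.158, 102.565) km/h; airliner velocity = (0.000, 592.700) km/h.
Velocity of glider relative to airliner = (-89.158, 102.565) − (0.000, 592.700) = (-89.158, -490.135) km/h.
Magnitude = |(-89.158, -490.135)| = 498.178 km/h.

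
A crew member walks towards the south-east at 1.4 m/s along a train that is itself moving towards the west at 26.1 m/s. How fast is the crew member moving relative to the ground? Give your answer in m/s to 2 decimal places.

Taking east as x and north as y: train velocity = (-26.100, 0.000) m/s; crew member velocity relative to train = (0.990, -0.990) m/s.
Velocity relative to ground = (-26.100, 0.000) + (0.990, -0.990) = (-25.110, -0.990) m/s.
Speed = |(-25.110, -0.990)| = 25.130 m/s.

25.13 m/s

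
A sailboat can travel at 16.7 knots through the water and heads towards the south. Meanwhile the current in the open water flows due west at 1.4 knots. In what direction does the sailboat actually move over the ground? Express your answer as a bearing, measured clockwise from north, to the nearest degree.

185°

Taking east as x and north as y: velocity relative to the water = (0.000, -16.700) knots; the water relative to ground = (-1.400, 0.000) knots.
Velocity relative to ground = (0.000, -16.700) + (-1.400, 0.000) = (-1.400, -16.700) knots.
Bearing = atan2(-1.40, -16.70) = 184.79° clockwise from north.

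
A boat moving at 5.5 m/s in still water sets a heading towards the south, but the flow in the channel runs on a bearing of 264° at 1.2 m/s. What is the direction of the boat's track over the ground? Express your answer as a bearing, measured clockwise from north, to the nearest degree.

192°

Taking east as x and north as y: velocity relative to the water = (0.000, -5.500) m/s; the water relative to ground = (-1.193, -0.125) m/s.
Velocity relative to ground = (0.000, -5.500) + (-1.193, -0.125) = (-1.193, -5.625) m/s.
Bearing = atan2(-1.19, -5.63) = 191.98° clockwise from north.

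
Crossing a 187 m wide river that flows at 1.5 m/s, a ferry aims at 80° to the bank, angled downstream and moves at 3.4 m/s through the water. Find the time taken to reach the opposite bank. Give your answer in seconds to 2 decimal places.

The component of the ferry's velocity perpendicular to the bank is 3.4 × sin 80° = 3.348 m/s.
The flow acts along the bank and has no component across it.
Time = 187 / 3.348 = 55.848 s.

55.85 s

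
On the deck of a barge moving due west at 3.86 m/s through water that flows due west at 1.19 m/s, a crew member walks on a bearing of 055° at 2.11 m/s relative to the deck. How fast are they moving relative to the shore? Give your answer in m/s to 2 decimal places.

3.54 m/s

In east/north components (m/s): crew member relative to barge = (1.728, 1.210); barge relative to water = (-3.860, 0.000); water relative to ground = (-1.190, 0.000).
Sum = (-3.322, 1.210) m/s.
Speed = |(-3.322, 1.210)| = 3.535 m/s.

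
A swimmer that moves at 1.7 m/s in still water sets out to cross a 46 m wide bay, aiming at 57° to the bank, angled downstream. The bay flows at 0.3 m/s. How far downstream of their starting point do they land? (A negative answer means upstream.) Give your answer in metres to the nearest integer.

40 m

Perpendicular speed = 1.426 m/s; crossing time = 46 / 1.426 = 32.264 s.
Net downstream speed = 1.226 m/s.
Drift = 1.226 × 32.264 = 39.552 m (downstream).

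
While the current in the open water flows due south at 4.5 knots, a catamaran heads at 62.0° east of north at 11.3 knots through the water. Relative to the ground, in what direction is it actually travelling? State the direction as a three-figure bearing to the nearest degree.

Taking east as x and north as y: velocity relative to the water = (9.977, 5.305) knots; the water relative to ground = (0.000, -4.500) knots.
Velocity relative to ground = (9.977, 5.305) + (0.000, -4.500) = (9.977, 0.805) knots.
Bearing = atan2(9.98, 0.81) = 85.39° clockwise from north.

085°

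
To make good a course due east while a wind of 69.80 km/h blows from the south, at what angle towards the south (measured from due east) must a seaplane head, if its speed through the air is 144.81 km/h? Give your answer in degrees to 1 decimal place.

The wind pushes perpendicular to the desired track; the heading must have a component into the wind equal to 69.80 km/h: 144.81 sin θ = 69.80.
sin θ = 0.4820, so θ = 28.817°.

28.8°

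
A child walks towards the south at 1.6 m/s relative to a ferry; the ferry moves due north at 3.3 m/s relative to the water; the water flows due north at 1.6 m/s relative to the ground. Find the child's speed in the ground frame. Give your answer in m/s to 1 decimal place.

In east/north components (m/s): child relative to ferry = (0.000, -1.600); ferry relative to water = (0.000, 3.300); water relative to ground = (0.000, 1.600).
Sum = (0.000, 3.300) m/s.
Speed = |(0.000, 3.300)| = 3.300 m/s.

3.3 m/s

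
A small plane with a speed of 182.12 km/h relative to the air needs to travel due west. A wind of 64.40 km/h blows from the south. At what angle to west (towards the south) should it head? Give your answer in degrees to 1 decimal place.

20.7°

The wind pushes perpendicular to the desired track; the heading must have a component into the wind equal to 64.40 km/h: 182.12 sin θ = 64.40.
sin θ = 0.3536, so θ = 20.708°.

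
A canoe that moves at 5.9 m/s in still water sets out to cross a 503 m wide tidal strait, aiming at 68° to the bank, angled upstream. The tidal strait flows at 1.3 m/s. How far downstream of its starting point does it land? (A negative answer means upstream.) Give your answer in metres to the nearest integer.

-84 m

Perpendicular speed = 5.470 m/s; crossing time = 503 / 5.470 = 91.950 s.
Net downstream speed = -0.910 m/s.
Drift = -0.910 × 91.950 = -83.691 m (upstream).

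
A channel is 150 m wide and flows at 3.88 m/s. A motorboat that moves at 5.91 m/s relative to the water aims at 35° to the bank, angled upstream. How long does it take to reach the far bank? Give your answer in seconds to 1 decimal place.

44.2 s

The component of the motorboat's velocity perpendicular to the bank is 5.91 × sin 35° = 3.390 m/s.
Only the cross-stream component determines the crossing time; the current contributes nothing perpendicular to the bank.
Time = 150 / 3.390 = 44.250 s.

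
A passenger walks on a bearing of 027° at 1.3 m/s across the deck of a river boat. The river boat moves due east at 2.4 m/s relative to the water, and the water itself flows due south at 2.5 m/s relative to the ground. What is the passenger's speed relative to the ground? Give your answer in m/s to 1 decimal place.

3.3 m/s

In east/north components (m/s): passenger relative to river boat = (0.590, 1.158); river boat relative to water = (2.400, 0.000); water relative to ground = (0.000, -2.500).
Sum = (2.990, -1.342) m/s.
Speed = |(2.990, -1.342)| = 3.277 m/s.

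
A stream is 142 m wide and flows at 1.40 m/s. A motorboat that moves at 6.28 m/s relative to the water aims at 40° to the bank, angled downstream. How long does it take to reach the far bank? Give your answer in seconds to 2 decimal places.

The component of the motorboat's velocity perpendicular to the bank is 6.28 × sin 40° = 4.037 m/s.
Only the cross-stream component determines the crossing time; the current contributes nothing perpendicular to the bank.
Time = 142 / 4.037 = 35.177 s.

35.18 s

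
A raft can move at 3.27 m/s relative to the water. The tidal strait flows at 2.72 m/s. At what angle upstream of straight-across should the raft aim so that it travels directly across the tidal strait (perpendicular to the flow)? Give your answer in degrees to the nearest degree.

56°

To cancel the current, the upstream component of the raft's velocity must equal the flow: 3.27 sin θ = 2.72.
sin θ = 2.72 / 3.27 = 0.8318.
θ = arcsin(0.8318) = 56.285°.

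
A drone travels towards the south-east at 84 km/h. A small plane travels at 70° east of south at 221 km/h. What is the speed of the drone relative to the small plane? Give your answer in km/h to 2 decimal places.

149.16 km/h

Taking east as x and north as y: drone velocity = (59.397, -59.397) km/h; small plane velocity = (207.672, -75.586) km/h.
Velocity of drone relative to small plane = (59.397, -59.397) − (207.672, -75.586) = (-148.275, 16.189) km/h.
Magnitude = |(-148.275, 16.189)| = 149.156 km/h.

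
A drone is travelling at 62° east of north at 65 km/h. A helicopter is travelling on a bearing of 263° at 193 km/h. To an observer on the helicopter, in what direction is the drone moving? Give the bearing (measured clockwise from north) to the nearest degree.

Taking east as x and north as y: drone velocity = (57.392, 30.516) km/h; helicopter velocity = (-191.561, -23.521) km/h.
Velocity of drone relative to helicopter = (57.392, 30.516) − (-191.561, -23.521) = (248.953, 54.036) km/h.
Bearing = atan2(248.95, 54.04) = 77.75° clockwise from north.

078°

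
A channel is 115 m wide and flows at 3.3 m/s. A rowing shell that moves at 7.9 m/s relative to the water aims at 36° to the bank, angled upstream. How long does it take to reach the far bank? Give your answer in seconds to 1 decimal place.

The component of the rowing shell's velocity perpendicular to the bank is 7.9 × sin 36° = 4.644 m/s.
The current is parallel to the bank, so it does not affect the crossing time.
Time = 115 / 4.644 = 24.766 s.

24.8 s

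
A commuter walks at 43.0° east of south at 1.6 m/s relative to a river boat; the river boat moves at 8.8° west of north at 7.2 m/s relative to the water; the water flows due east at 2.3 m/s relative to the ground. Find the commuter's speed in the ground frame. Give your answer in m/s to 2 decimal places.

6.37 m/s

In east/north components (m/s): commuter relative to river boat = (1.091, -1.170); river boat relative to water = (-1.101, 7.115); water relative to ground = (2.300, 0.000).
Sum = (2.290, 5.945) m/s.
Speed = |(2.290, 5.945)| = 6.371 m/s.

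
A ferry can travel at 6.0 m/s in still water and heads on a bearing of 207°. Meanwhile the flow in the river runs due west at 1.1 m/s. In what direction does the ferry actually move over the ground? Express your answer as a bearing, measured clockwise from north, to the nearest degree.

Taking east as x and north as y: velocity relative to the water = (-2.724, -5.346) m/s; the water relative to ground = (-1.100, 0.000) m/s.
Velocity relative to ground = (-2.724, -5.346) + (-1.100, 0.000) = (-3.824, -5.346) m/s.
Bearing = atan2(-3.82, -5.35) = 215.58° clockwise from north.

216°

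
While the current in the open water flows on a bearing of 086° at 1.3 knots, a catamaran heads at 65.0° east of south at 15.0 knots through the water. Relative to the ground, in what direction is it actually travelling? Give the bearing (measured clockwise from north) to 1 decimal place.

Taking east as x and north as y: velocity relative to the water = (13.595, -6.339) knots; the water relative to ground = (1.297, 0.091) knots.
Velocity relative to ground = (13.595, -6.339) + (1.297, 0.091) = (14.891, -6.249) knots.
Bearing = atan2(14.89, -6.25) = 112.76° clockwise from north.

112.8°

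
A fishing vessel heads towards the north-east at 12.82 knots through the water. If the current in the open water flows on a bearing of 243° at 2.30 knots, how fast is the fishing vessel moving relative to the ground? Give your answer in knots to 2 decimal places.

10.66 knots

Taking east as x and north as y: velocity relative to the water = (9.065, 9.065) knots; the water relative to ground = (-2.049, -1.044) knots.
Velocity relative to ground = (9.065, 9.065) + (-2.049, -1.044) = (7.016, 8.021) knots.
Speed = |(7.016, 8.021)| = 10.656 knots.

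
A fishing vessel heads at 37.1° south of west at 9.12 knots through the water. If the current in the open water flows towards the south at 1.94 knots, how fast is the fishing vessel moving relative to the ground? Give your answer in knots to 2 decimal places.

10.41 knots

Taking east as x and north as y: velocity relative to the water = (-7.274, -5.501) knots; the water relative to ground = (0.000, -1.940) knots.
Velocity relative to ground = (-7.274, -5.501) + (0.000, -1.940) = (-7.274, -7.441) knots.
Speed = |(-7.274, -7.441)| = 10.406 knots.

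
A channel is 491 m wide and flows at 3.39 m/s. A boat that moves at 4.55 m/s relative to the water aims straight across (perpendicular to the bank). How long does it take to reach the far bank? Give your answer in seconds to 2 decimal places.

107.91 s

The component of the boat's velocity perpendicular to the bank is 4.55 m/s.
Only the cross-stream component determines the crossing time; the current contributes nothing perpendicular to the bank.
Time = 491 / 4.550 = 107.912 s.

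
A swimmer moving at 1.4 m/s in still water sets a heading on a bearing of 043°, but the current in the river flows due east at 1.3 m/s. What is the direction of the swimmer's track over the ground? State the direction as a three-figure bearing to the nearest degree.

Taking east as x and north as y: velocity relative to the water = (0.955, 1.024) m/s; the water relative to ground = (1.300, 0.000) m/s.
Velocity relative to ground = (0.955, 1.024) + (1.300, 0.000) = (2.255, 1.024) m/s.
Bearing = atan2(2.25, 1.02) = 65.58° clockwise from north.

066°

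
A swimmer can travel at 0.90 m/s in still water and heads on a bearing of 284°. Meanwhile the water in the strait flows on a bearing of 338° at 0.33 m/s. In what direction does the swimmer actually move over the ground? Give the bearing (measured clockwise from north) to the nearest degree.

Taking east as x and north as y: velocity relative to the water = (-0.873, 0.218) m/s; the water relative to ground = (-0.124, 0.306) m/s.
Velocity relative to ground = (-0.873, 0.218) + (-0.124, 0.306) = (-0.997, 0.524) m/s.
Bearing = atan2(-1.00, 0.52) = 297.71° clockwise from north.

298°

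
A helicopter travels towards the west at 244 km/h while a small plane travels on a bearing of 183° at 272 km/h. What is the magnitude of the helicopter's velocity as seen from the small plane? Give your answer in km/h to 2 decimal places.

355.77 km/h

Taking east as x and north as y: helicopter velocity = (-244.000, 0.000) km/h; small plane velocity = (-14.235, -271.627) km/h.
Velocity of helicopter relative to small plane = (-244.000, 0.000) − (-14.235, -271.627) = (-229.765, 271.627) km/h.
Magnitude = |(-229.765, 271.627)| = 355.771 km/h.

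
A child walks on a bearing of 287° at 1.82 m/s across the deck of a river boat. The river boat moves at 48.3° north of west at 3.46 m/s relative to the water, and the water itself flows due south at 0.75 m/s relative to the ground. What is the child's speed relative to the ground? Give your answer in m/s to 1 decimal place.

4.7 m/s

In east/north components (m/s): child relative to river boat = (-1.740, 0.532); river boat relative to water = (-2.302, 2.583); water relative to ground = (0.000, -0.750).
Sum = (-4.042, 2.365) m/s.
Speed = |(-4.042, 2.365)| = 4.683 m/s.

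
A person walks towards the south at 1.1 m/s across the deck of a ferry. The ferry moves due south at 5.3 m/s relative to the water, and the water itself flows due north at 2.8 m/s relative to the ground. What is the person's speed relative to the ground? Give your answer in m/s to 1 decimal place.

In east/north components (m/s): person relative to ferry = (0.000, -1.100); ferry relative to water = (0.000, -5.300); water relative to ground = (0.000, 2.800).
Sum = (0.000, -3.600) m/s.
Speed = |(0.000, -3.600)| = 3.600 m/s.

3.6 m/s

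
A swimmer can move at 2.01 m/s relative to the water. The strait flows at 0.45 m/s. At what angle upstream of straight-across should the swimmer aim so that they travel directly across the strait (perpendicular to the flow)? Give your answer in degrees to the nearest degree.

To cancel the current, the upstream component of the swimmer's velocity must equal the flow: 2.01 sin θ = 0.45.
sin θ = 0.45 / 2.01 = 0.2239.
θ = arcsin(0.2239) = 12.937°.

13°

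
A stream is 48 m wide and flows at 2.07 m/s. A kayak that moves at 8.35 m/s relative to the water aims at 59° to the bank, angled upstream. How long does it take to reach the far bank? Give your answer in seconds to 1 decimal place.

6.7 s

The component of the kayak's velocity perpendicular to the bank is 8.35 × sin 59° = 7.157 m/s.
The flow acts along the bank and has no component across it.
Time = 48 / 7.157 = 6.706 s.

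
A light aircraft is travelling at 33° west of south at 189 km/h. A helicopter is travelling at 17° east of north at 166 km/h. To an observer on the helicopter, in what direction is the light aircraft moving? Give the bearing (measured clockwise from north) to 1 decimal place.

205.5°

Taking east as x and north as y: light aircraft velocity = (-102.937, -158.509) km/h; helicopter velocity = (48.534, 158.747) km/h.
Velocity of light aircraft relative to helicopter = (-102.937, -158.509) − (48.534, 158.747) = (-151.470, -317.255) km/h.
Bearing = atan2(-151.47, -317.26) = 205.52° clockwise from north.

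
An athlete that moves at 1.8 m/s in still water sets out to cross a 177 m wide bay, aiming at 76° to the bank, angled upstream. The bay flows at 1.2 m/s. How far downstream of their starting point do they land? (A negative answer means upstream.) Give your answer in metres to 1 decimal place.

77.5 m

Perpendicular speed = 1.747 m/s; crossing time = 177 / 1.747 = 101.344 s.
Net downstream speed = 0.765 m/s.
Drift = 0.765 × 101.344 = 77.481 m (downstream).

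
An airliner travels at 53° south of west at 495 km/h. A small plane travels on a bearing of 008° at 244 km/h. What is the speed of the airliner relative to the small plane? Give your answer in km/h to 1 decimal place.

718.2 km/h

Taking east as x and north as y: airliner velocity = (-297.898, -395.325) km/h; small plane velocity = (33.958, 241.625) km/h.
Velocity of airliner relative to small plane = (-297.898, -395.325) − (33.958, 241.625) = (-331.857, -636.950) km/h.
Magnitude = |(-331.857, -636.950)| = 718.216 km/h.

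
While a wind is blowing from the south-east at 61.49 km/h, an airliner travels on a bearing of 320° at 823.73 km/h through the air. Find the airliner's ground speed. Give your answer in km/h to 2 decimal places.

Taking east as x and north as y: velocity relative to the air = (-529.483, 631.014) km/h; the air relative to ground = (-43.480, 43.480) km/h.
Velocity relative to ground = (-529.483, 631.014) + (-43.480, 43.480) = (-572.963, 674.494) km/h.
Speed = |(-572.963, 674.494)| = 885.002 km/h.

885.00 km/h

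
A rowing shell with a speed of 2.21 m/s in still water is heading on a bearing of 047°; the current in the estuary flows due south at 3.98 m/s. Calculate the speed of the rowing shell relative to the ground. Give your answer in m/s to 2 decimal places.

2.95 m/s

Taking east as x and north as y: velocity relative to the water = (1.616, 1.507) m/s; the water relative to ground = (0.000, -3.980) m/s.
Velocity relative to ground = (1.616, 1.507) + (0.000, -3.980) = (1.616, -2.473) m/s.
Speed = |(1.616, -2.473)| = 2.954 m/s.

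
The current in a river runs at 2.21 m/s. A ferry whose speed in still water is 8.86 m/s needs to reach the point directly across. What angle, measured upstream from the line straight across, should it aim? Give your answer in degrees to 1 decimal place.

To cancel the current, the upstream component of the ferry's velocity must equal the flow: 8.86 sin θ = 2.21.
sin θ = 2.21 / 8.86 = 0.2494.
θ = arcsin(0.2494) = 14.444°.

14.4°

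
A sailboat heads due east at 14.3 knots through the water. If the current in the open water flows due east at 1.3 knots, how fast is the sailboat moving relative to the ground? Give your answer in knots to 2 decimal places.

15.60 knots

Taking east as x and north as y: velocity relative to the water = (14.300, 0.000) knots; the water relative to ground = (1.300, 0.000) knots.
Velocity relative to ground = (14.300, 0.000) + (1.300, 0.000) = (15.600, 0.000) knots.
Speed = |(15.600, 0.000)| = 15.600 knots.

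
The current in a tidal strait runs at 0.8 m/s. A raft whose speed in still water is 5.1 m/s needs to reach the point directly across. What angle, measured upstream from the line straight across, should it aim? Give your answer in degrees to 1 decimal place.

To cancel the current, the upstream component of the raft's velocity must equal the flow: 5.1 sin θ = 0.8.
sin θ = 0.8 / 5.1 = 0.1569.
θ = arcsin(0.1569) = 9.025°.

9.0°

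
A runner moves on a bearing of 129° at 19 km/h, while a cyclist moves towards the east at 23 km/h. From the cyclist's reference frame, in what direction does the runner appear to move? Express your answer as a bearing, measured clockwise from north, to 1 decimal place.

Taking east as x and north as y: runner velocity = (14.766, -11.957) km/h; cyclist velocity = (23.000, 0.000) km/h.
Velocity of runner relative to cyclist = (14.766, -11.957) − (23.000, 0.000) = (-8.234, -11.957) km/h.
Bearing = atan2(-8.23, -11.96) = 214.55° clockwise from north.

214.6°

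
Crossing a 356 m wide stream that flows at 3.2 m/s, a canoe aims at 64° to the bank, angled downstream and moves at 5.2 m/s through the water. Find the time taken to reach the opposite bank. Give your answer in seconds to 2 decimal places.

The component of the canoe's velocity perpendicular to the bank is 5.2 × sin 64° = 4.674 m/s.
The current is parallel to the bank, so it does not affect the crossing time.
Time = 356 / 4.674 = 76.170 s.

76.17 s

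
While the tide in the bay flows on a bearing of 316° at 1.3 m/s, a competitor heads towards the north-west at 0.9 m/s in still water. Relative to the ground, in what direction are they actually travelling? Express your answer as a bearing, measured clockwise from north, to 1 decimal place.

315.6°

Taking east as x and north as y: velocity relative to the water = (-0.636, 0.636) m/s; the water relative to ground = (-0.903, 0.935) m/s.
Velocity relative to ground = (-0.636, 0.636) + (-0.903, 0.935) = (-1.539, 1.572) m/s.
Bearing = atan2(-1.54, 1.57) = 315.59° clockwise from north.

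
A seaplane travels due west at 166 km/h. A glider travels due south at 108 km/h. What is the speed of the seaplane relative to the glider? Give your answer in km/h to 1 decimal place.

Taking east as x and north as y: seaplane velocity = (-166.000, 0.000) km/h; glider velocity = (0.000, -108.000) km/h.
Velocity of seaplane relative to glider = (-166.000, 0.000) − (0.000, -108.000) = (-166.000, 108.000) km/h.
Magnitude = |(-166.000, 108.000)| = 198.040 km/h.

198.0 km/h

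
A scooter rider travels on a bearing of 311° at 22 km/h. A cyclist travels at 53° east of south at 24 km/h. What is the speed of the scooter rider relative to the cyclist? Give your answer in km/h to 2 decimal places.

Taking east as x and north as y: scooter rider velocity = (-16.604, 14.433) km/h; cyclist velocity = (19.167, -14.444) km/h.
Velocity of scooter rider relative to cyclist = (-16.604, 14.433) − (19.167, -14.444) = (-35.771, 28.877) km/h.
Magnitude = |(-35.771, 28.877)| = 45.972 km/h.

45.97 km/h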